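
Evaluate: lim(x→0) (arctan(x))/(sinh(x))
This is a 0/0 indeterminate form.

Apply L'Hôpital's rule: differentiate numerator and denominator separately.
  f(x) = atan(x)   ⇒   f'(x) = 1/(x^2 + 1)
  g(x) = sinh(x)   ⇒   g'(x) = cosh(x)
  lim(x→0) f'(x)/g'(x) = lim(x→0) (1/(x^2 + 1))/(cosh(x))
  = 1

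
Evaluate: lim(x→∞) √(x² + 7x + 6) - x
This is an ∞-∞ indeterminate form.

Combine fractions or rationalize to convert ∞-∞ to 0/0 form:
  lim(x→∞) √(x² + 7x + 6) - x = 7/2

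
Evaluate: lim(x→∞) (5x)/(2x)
This is an ∞/∞ indeterminate form.

Apply L'Hôpital's rule: differentiate numerator and denominator separately.
  f(x) = 5·x   ⇒   f'(x) = 5
  g(x) = 2·x   ⇒   g'(x) = 2
  lim(x→∞) f'(x)/g'(x) = lim(x→∞) (5)/(2)
  = 5/2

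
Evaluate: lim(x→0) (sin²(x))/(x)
This is a 0/0 indeterminate form.

Apply L'Hôpital's rule: differentiate numerator and denominator separately.
  f(x) = sin(x)^2   ⇒   f'(x) = 2·sin(x)·cos(x)
  g(x) = x   ⇒   g'(x) = 1
  lim(x→0) f'(x)/g'(x) = lim(x→0) (2·sin(x)·cos(x))/(1)
  = 0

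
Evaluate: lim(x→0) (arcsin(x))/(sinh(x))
This is a 0/0 indeterminate form.

Apply L'Hôpital's rule: differentiate numerator and denominator separately.
  f(x) = asin(x)   ⇒   f'(x) = 1/sqrt(1 - x^2)
  g(x) = sinh(x)   ⇒   g'(x) = cosh(x)
  lim(x→0) f'(x)/g'(x) = lim(x→0) (1/sqrt(1 - x^2))/(cosh(x))
  = 1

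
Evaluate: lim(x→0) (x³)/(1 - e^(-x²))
This is a 0/0 indeterminate form.

Apply L'Hôpital's rule: differentiate numerator and denominator separately.
  f(x) = x^3   ⇒   f'(x) = 3·x^2
  g(x) = 1 - e^(-x^2)   ⇒   g'(x) = 2·x·e^(-x^2)
  lim(x→0) f'(x)/g'(x) = lim(x→0) (3·x^2)/(2·x·e^(-x^2))
  = 0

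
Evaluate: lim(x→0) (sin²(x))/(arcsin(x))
This is a 0/0 indeterminate form.

Apply L'Hôpital's rule: differentiate numerator and denominator separately.
  f(x) = sin(x)^2   ⇒   f'(x) = 2·sin(x)·cos(x)
  g(x) = asin(x)   ⇒   g'(x) = 1/sqrt(1 - x^2)
  lim(x→0) f'(x)/g'(x) = lim(x→0) (2·sin(x)·cos(x))/(1/sqrt(1 - x^2))
  = 0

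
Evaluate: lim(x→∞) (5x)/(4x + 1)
This is an ∞/∞ indeterminate form.

Apply L'Hôpital's rule: differentiate numerator and denominator separately.
  f(x) = 5·x   ⇒   f'(x) = 5
  g(x) = 4·x + 1   ⇒   g'(x) = 4
  lim(x→∞) f'(x)/g'(x) = lim(x→∞) (5)/(4)
  = 5/4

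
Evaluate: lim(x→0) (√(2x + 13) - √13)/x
This is a standard limit.

Factor or rationalize the expression:
  lim(x→0) (√(2x + 13) - √13)/x = sqrt(13)/13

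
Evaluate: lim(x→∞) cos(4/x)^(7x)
This is an exponential indeterminate form.

For exponential indeterminate forms, take the natural log:
  Let L = lim(x→∞) cos(4/x)^(7x)
  Then ln(L) = lim(x→∞) [exponent × ln(base)]
  Evaluate using L'Hôpital or standard limits, then exponentiate.
  L = 1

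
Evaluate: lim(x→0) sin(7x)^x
This is an exponential indeterminate form.

For exponential indeterminate forms, take the natural log:
  Let L = lim(x→0) sin(7x)^x
  Then ln(L) = lim(x→0) [exponent × ln(base)]
  Evaluate using L'Hôpital or standard limits, then exponentiate.
  L = 1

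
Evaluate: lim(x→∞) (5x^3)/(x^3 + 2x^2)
This is an ∞/∞ indeterminate form.

Apply L'Hôpital's rule: differentiate numerator and denominator separately.
  f(x) = 5·x^3   ⇒   f'(x) = 15·x^2
  g(x) = x^3 + 2·x^2   ⇒   g'(x) = 3·x^2 + 4·x
  lim(x→∞) f'(x)/g'(x) = lim(x→∞) (15·x^2)/(3·x^2 + 4·x)
  = 5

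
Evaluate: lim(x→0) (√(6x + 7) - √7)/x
This is a standard limit.

Factor or rationalize the expression:
  lim(x→0) (√(6x + 7) - √7)/x = 3·sqrt(7)/7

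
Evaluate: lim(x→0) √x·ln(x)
This is a 0·∞ indeterminate form.

Rewrite 0·∞ as a quotient (0/0 or ∞/∞ form), then apply L'Hôpital's rule:
  lim(x→0) √x·ln(x) = 0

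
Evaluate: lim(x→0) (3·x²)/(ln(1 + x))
This is a 0/0 indeterminate form.

Apply L'Hôpital's rule: differentiate numerator and denominator separately.
  f(x) = 3·x^2   ⇒   f'(x) = 6·x
  g(x) = ln(x + 1)   ⇒   g'(x) = 1/(x + 1)
  lim(x→0) f'(x)/g'(x) = lim(x→0) (6·x)/(1/(x + 1))
  = 0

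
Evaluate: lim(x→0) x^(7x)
This is an exponential indeterminate form.

For exponential indeterminate forms, take the natural log:
  Let L = lim(x→0) x^(7x)
  Then ln(L) = lim(x→0) [exponent × ln(base)]
  Evaluate using L'Hôpital or standard limits, then exponentiate.
  L = 1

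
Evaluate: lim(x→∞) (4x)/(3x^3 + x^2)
This is an ∞/∞ indeterminate form.

Apply L'Hôpital's rule: differentiate numerator and denominator separately.
  f(x) = 4·x   ⇒   f'(x) = 4
  g(x) = 3·x^3 + x^2   ⇒   g'(x) = 9·x^2 + 2·x
  lim(x→∞) f'(x)/g'(x) = lim(x→∞) (4)/(9·x^2 + 2·x)
  = 0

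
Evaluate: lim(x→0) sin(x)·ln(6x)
This is a 0·∞ indeterminate form.

Rewrite 0·∞ as a quotient (0/0 or ∞/∞ form), then apply L'Hôpital's rule:
  lim(x→0) sin(x)·ln(6x) = 0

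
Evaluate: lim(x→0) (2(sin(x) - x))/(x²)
This is a 0/0 indeterminate form.

Apply L'Hôpital's rule: differentiate numerator and denominator separately.
  f(x) = -2·x + 2·sin(x)   ⇒   f'(x) = 2·cos(x) - 2
  g(x) = x^2   ⇒   g'(x) = 2·x
  lim(x→0) f'(x)/g'(x) = lim(x→0) (2·cos(x) - 2)/(2·x)
  = 0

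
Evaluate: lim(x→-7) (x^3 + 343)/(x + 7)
This is a standard limit.

Factor or rationalize the expression:
  lim(x→-7) (x^3 + 343)/(x + 7) = 147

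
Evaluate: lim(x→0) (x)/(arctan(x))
This is a 0/0 indeterminate form.

Apply L'Hôpital's rule: differentiate numerator and denominator separately.
  f(x) = x   ⇒   f'(x) = 1
  g(x) = atan(x)   ⇒   g'(x) = 1/(x^2 + 1)
  lim(x→0) f'(x)/g'(x) = lim(x→0) (1)/(1/(x^2 + 1))
  = 1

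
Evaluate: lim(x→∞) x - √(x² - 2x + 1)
This is an ∞-∞ indeterminate form.

Combine fractions or rationalize to convert ∞-∞ to 0/0 form:
  lim(x→∞) x - √(x² - 2x + 1) = 1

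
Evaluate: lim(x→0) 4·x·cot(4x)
This is a 0·∞ indeterminate form.

Rewrite 0·∞ as a quotient (0/0 or ∞/∞ form), then apply L'Hôpital's rule:
  lim(x→0) 4·x·cot(4x) = 1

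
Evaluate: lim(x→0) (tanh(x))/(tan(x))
This is a 0/0 indeterminate form.

Apply L'Hôpital's rule: differentiate numerator and denominator separately.
  f(x) = tanh(x)   ⇒   f'(x) = 1 - tanh(x)^2
  g(x) = tan(x)   ⇒   g'(x) = tan(x)^2 + 1
  lim(x→0) f'(x)/g'(x) = lim(x→0) (1 - tanh(x)^2)/(tan(x)^2 + 1)
  = 1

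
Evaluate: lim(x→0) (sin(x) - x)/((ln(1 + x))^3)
This is a 0/0 indeterminate form.

Apply L'Hôpital's rule: differentiate numerator and denominator separately.
  f(x) = -x + sin(x)   ⇒   f'(x) = cos(x) - 1
  g(x) = ln(x + 1)^3   ⇒   g'(x) = 3·ln(x + 1)^2/(x + 1)
  lim(x→0) f'(x)/g'(x) = lim(x→0) (cos(x) - 1)/(3·ln(x + 1)^2/(x + 1))
  = -1/6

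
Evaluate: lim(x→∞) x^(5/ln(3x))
This is an exponential indeterminate form.

For exponential indeterminate forms, take the natural log:
  Let L = lim(x→∞) x^(5/ln(3x))
  Then ln(L) = lim(x→∞) [exponent × ln(base)]
  Evaluate using L'Hôpital or standard limits, then exponentiate.
  L = e^(5)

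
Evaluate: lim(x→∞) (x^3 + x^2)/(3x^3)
This is an ∞/∞ indeterminate form.

Apply L'Hôpital's rule: differentiate numerator and denominator separately.
  f(x) = x^3 + x^2   ⇒   f'(x) = 3·x^2 + 2·x
  g(x) = 3·x^3   ⇒   g'(x) = 9·x^2
  lim(x→∞) f'(x)/g'(x) = lim(x→∞) (3·x^2 + 2·x)/(9·x^2)
  = 1/3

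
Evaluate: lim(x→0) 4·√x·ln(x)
This is a 0·∞ indeterminate form.

Rewrite 0·∞ as a quotient (0/0 or ∞/∞ form), then apply L'Hôpital's rule:
  lim(x→0) 4·√x·ln(x) = 0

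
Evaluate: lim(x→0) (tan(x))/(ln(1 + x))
This is a 0/0 indeterminate form.

Apply L'Hôpital's rule: differentiate numerator and denominator separately.
  f(x) = tan(x)   ⇒   f'(x) = tan(x)^2 + 1
  g(x) = ln(x + 1)   ⇒   g'(x) = 1/(x + 1)
  lim(x→0) f'(x)/g'(x) = lim(x→0) (tan(x)^2 + 1)/(1/(x + 1))
  = 1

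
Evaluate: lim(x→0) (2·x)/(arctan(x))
This is a 0/0 indeterminate form.

Apply L'Hôpital's rule: differentiate numerator and denominator separately.
  f(x) = 2·x   ⇒   f'(x) = 2
  g(x) = atan(x)   ⇒   g'(x) = 1/(x^2 + 1)
  lim(x→0) f'(x)/g'(x) = lim(x→0) (2)/(1/(x^2 + 1))
  = 2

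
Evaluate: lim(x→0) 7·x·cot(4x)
This is a 0·∞ indeterminate form.

Rewrite 0·∞ as a quotient (0/0 or ∞/∞ form), then apply L'Hôpital's rule:
  lim(x→0) 7·x·cot(4x) = 7/4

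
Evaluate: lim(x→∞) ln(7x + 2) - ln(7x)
This is an ∞-∞ indeterminate form.

Combine fractions or rationalize to convert ∞-∞ to 0/0 form:
  lim(x→∞) ln(7x + 2) - ln(7x) = 0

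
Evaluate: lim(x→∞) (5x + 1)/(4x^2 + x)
This is an ∞/∞ indeterminate form.

Apply L'Hôpital's rule: differentiate numerator and denominator separately.
  f(x) = 5·x + 1   ⇒   f'(x) = 5
  g(x) = 4·x^2 + x   ⇒   g'(x) = 8·x + 1
  lim(x→∞) f'(x)/g'(x) = lim(x→∞) (5)/(8·x + 1)
  = 0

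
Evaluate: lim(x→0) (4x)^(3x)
This is an exponential indeterminate form.

For exponential indeterminate forms, take the natural log:
  Let L = lim(x→0) (4x)^(3x)
  Then ln(L) = lim(x→0) [exponent × ln(base)]
  Evaluate using L'Hôpital or standard limits, then exponentiate.
  L = 1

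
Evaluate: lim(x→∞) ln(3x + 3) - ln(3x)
This is an ∞-∞ indeterminate form.

Combine fractions or rationalize to convert ∞-∞ to 0/0 form:
  lim(x→∞) ln(3x + 3) - ln(3x) = 0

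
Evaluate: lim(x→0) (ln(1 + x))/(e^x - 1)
This is a 0/0 indeterminate form.

Apply L'Hôpital's rule: differentiate numerator and denominator separately.
  f(x) = ln(x + 1)   ⇒   f'(x) = 1/(x + 1)
  g(x) = e^(x) - 1   ⇒   g'(x) = e^(x)
  lim(x→0) f'(x)/g'(x) = lim(x→0) (1/(x + 1))/(e^(x))
  = 1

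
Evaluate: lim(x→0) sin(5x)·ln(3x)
This is a 0·∞ indeterminate form.

Rewrite 0·∞ as a quotient (0/0 or ∞/∞ form), then apply L'Hôpital's rule:
  lim(x→0) sin(5x)·ln(3x) = 0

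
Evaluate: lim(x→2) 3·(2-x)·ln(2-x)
This is a 0·∞ indeterminate form.

Rewrite 0·∞ as a quotient (0/0 or ∞/∞ form), then apply L'Hôpital's rule:
  lim(x→2) 3·(2-x)·ln(2-x) = 0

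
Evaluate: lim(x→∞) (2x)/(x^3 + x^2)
This is an ∞/∞ indeterminate form.

Apply L'Hôpital's rule: differentiate numerator and denominator separately.
  f(x) = 2·x   ⇒   f'(x) = 2
  g(x) = x^3 + x^2   ⇒   g'(x) = 3·x^2 + 2·x
  lim(x→∞) f'(x)/g'(x) = lim(x→∞) (2)/(3·x^2 + 2·x)
  = 0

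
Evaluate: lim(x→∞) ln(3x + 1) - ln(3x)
This is an ∞-∞ indeterminate form.

Combine fractions or rationalize to convert ∞-∞ to 0/0 form:
  lim(x→∞) ln(3x + 1) - ln(3x) = 0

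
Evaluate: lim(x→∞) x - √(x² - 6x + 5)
This is an ∞-∞ indeterminate form.

Combine fractions or rationalize to convert ∞-∞ to 0/0 form:
  lim(x→∞) x - √(x² - 6x + 5) = 3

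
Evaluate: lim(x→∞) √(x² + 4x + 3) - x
This is an ∞-∞ indeterminate form.

Combine fractions or rationalize to convert ∞-∞ to 0/0 form:
  lim(x→∞) √(x² + 4x + 3) - x = 2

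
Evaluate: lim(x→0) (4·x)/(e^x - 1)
This is a 0/0 indeterminate form.

Apply L'Hôpital's rule: differentiate numerator and denominator separately.
  f(x) = 4·x   ⇒   f'(x) = 4
  g(x) = e^(x) - 1   ⇒   g'(x) = e^(x)
  lim(x→0) f'(x)/g'(x) = lim(x→0) (4)/(e^(x))
  = 4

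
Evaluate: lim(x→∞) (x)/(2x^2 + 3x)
This is an ∞/∞ indeterminate form.

Apply L'Hôpital's rule: differentiate numerator and denominator separately.
  f(x) = x   ⇒   f'(x) = 1
  g(x) = 2·x^2 + 3·x   ⇒   g'(x) = 4·x + 3
  lim(x→∞) f'(x)/g'(x) = lim(x→∞) (1)/(4·x + 3)
  = 0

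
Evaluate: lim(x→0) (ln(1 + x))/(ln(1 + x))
This is a 0/0 indeterminate form.

Apply L'Hôpital's rule: differentiate numerator and denominator separately.
  f(x) = ln(x + 1)   ⇒   f'(x) = 1/(x + 1)
  g(x) = ln(x + 1)   ⇒   g'(x) = 1/(x + 1)
  lim(x→0) f'(x)/g'(x) = lim(x→0) (1/(x + 1))/(1/(x + 1))
  = 1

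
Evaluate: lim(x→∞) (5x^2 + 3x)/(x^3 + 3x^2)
This is an ∞/∞ indeterminate form.

Apply L'Hôpital's rule: differentiate numerator and denominator separately.
  f(x) = 5·x^2 + 3·x   ⇒   f'(x) = 10·x + 3
  g(x) = x^3 + 3·x^2   ⇒   g'(x) = 3·x^2 + 6·x
  lim(x→∞) f'(x)/g'(x) = lim(x→∞) (10·x + 3)/(3·x^2 + 6·x)
  = 0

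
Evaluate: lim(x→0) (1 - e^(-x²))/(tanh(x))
This is a 0/0 indeterminate form.

Apply L'Hôpital's rule: differentiate numerator and denominator separately.
  f(x) = 1 - e^(-x^2)   ⇒   f'(x) = 2·x·e^(-x^2)
  g(x) = tanh(x)   ⇒   g'(x) = 1 - tanh(x)^2
  lim(x→0) f'(x)/g'(x) = lim(x→0) (2·x·e^(-x^2))/(1 - tanh(x)^2)
  = 0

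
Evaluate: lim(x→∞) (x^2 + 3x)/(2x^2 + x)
This is an ∞/∞ indeterminate form.

Apply L'Hôpital's rule: differentiate numerator and denominator separately.
  f(x) = x^2 + 3·x   ⇒   f'(x) = 2·x + 3
  g(x) = 2·x^2 + x   ⇒   g'(x) = 4·x + 1
  lim(x→∞) f'(x)/g'(x) = lim(x→∞) (2·x + 3)/(4·x + 1)
  = 1/2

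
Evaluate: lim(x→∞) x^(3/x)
This is an exponential indeterminate form.

For exponential indeterminate forms, take the natural log:
  Let L = lim(x→∞) x^(3/x)
  Then ln(L) = lim(x→∞) [exponent × ln(base)]
  Evaluate using L'Hôpital or standard limits, then exponentiate.
  L = 1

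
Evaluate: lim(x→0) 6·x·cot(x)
This is a 0·∞ indeterminate form.

Rewrite 0·∞ as a quotient (0/0 or ∞/∞ form), then apply L'Hôpital's rule:
  lim(x→0) 6·x·cot(x) = 6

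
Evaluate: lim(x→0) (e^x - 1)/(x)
This is a 0/0 indeterminate form.

Apply L'Hôpital's rule: differentiate numerator and denominator separately.
  f(x) = e^(x) - 1   ⇒   f'(x) = e^(x)
  g(x) = x   ⇒   g'(x) = 1
  lim(x→0) f'(x)/g'(x) = lim(x→0) (e^(x))/(1)
  = 1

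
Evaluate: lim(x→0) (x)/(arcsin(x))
This is a 0/0 indeterminate form.

Apply L'Hôpital's rule: differentiate numerator and denominator separately.
  f(x) = x   ⇒   f'(x) = 1
  g(x) = asin(x)   ⇒   g'(x) = 1/sqrt(1 - x^2)
  lim(x→0) f'(x)/g'(x) = lim(x→0) (1)/(1/sqrt(1 - x^2))
  = 1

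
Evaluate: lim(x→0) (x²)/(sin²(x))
This is a 0/0 indeterminate form.

Apply L'Hôpital's rule: differentiate numerator and denominator separately.
  f(x) = x^2   ⇒   f'(x) = 2·x
  g(x) = sin(x)^2   ⇒   g'(x) = 2·sin(x)·cos(x)
  lim(x→0) f'(x)/g'(x) = lim(x→0) (2·x)/(2·sin(x)·cos(x))
  = 1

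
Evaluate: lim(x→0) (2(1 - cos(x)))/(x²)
This is a 0/0 indeterminate form.

Apply L'Hôpital's rule: differentiate numerator and denominator separately.
  f(x) = 2 - 2·cos(x)   ⇒   f'(x) = 2·sin(x)
  g(x) = x^2   ⇒   g'(x) = 2·x
  lim(x→0) f'(x)/g'(x) = lim(x→0) (2·sin(x))/(2·x)
  = 1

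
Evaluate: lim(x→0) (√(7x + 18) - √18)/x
This is a standard limit.

Factor or rationalize the expression:
  lim(x→0) (√(7x + 18) - √18)/x = 7·sqrt(2)/12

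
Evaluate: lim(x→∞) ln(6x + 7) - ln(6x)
This is an ∞-∞ indeterminate form.

Combine fractions or rationalize to convert ∞-∞ to 0/0 form:
  lim(x→∞) ln(6x + 7) - ln(6x) = 0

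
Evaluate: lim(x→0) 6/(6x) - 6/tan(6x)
This is an ∞-∞ indeterminate form.

Combine fractions or rationalize to convert ∞-∞ to 0/0 form:
  lim(x→0) 6/(6x) - 6/tan(6x) = 0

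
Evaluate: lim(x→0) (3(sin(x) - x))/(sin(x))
This is a 0/0 indeterminate form.

Apply L'Hôpital's rule: differentiate numerator and denominator separately.
  f(x) = -3·x + 3·sin(x)   ⇒   f'(x) = 3·cos(x) - 3
  g(x) = sin(x)   ⇒   g'(x) = cos(x)
  lim(x→0) f'(x)/g'(x) = lim(x→0) (3·cos(x) - 3)/(cos(x))
  = 0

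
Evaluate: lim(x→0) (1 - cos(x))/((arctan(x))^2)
This is a 0/0 indeterminate form.

Apply L'Hôpital's rule: differentiate numerator and denominator separately.
  f(x) = 1 - cos(x)   ⇒   f'(x) = sin(x)
  g(x) = atan(x)^2   ⇒   g'(x) = 2·atan(x)/(x^2 + 1)
  lim(x→0) f'(x)/g'(x) = lim(x→0) (sin(x))/(2·atan(x)/(x^2 + 1))
  = 1/2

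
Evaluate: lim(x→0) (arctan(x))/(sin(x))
This is a 0/0 indeterminate form.

Apply L'Hôpital's rule: differentiate numerator and denominator separately.
  f(x) = atan(x)   ⇒   f'(x) = 1/(x^2 + 1)
  g(x) = sin(x)   ⇒   g'(x) = cos(x)
  lim(x→0) f'(x)/g'(x) = lim(x→0) (1/(x^2 + 1))/(cos(x))
  = 1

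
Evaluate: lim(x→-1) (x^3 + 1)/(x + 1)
This is a standard limit.

Factor or rationalize the expression:
  lim(x→-1) (x^3 + 1)/(x + 1) = 3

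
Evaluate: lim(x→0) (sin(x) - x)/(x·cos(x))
This is a 0/0 indeterminate form.

Apply L'Hôpital's rule: differentiate numerator and denominator separately.
  f(x) = -x + sin(x)   ⇒   f'(x) = cos(x) - 1
  g(x) = x·cos(x)   ⇒   g'(x) = -x·sin(x) + cos(x)
  lim(x→0) f'(x)/g'(x) = lim(x→0) (cos(x) - 1)/(-x·sin(x) + cos(x))
  = 0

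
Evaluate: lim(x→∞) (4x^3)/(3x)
This is an ∞/∞ indeterminate form.

Apply L'Hôpital's rule: differentiate numerator and denominator separately.
  f(x) = 4·x^3   ⇒   f'(x) = 12·x^2
  g(x) = 3·x   ⇒   g'(x) = 3
  lim(x→∞) f'(x)/g'(x) = lim(x→∞) (12·x^2)/(3)
  = ∞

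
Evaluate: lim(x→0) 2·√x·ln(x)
This is a 0·∞ indeterminate form.

Rewrite 0·∞ as a quotient (0/0 or ∞/∞ form), then apply L'Hôpital's rule:
  lim(x→0) 2·√x·ln(x) = 0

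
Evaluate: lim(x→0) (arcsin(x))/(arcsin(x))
This is a 0/0 indeterminate form.

Apply L'Hôpital's rule: differentiate numerator and denominator separately.
  f(x) = asin(x)   ⇒   f'(x) = 1/sqrt(1 - x^2)
  g(x) = asin(x)   ⇒   g'(x) = 1/sqrt(1 - x^2)
  lim(x→0) f'(x)/g'(x) = lim(x→0) (1/sqrt(1 - x^2))/(1/sqrt(1 - x^2))
  = 1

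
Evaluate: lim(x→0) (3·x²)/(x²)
This is a 0/0 indeterminate form.

Apply L'Hôpital's rule: differentiate numerator and denominator separately.
  f(x) = 3·x^2   ⇒   f'(x) = 6·x
  g(x) = x^2   ⇒   g'(x) = 2·x
  lim(x→0) f'(x)/g'(x) = lim(x→0) (6·x)/(2·x)
  = 3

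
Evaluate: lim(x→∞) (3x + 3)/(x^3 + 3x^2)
This is an ∞/∞ indeterminate form.

Apply L'Hôpital's rule: differentiate numerator and denominator separately.
  f(x) = 3·x + 3   ⇒   f'(x) = 3
  g(x) = x^3 + 3·x^2   ⇒   g'(x) = 3·x^2 + 6·x
  lim(x→∞) f'(x)/g'(x) = lim(x→∞) (3)/(3·x^2 + 6·x)
  = 0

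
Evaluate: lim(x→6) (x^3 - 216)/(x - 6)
This is a standard limit.

Factor or rationalize the expression:
  lim(x→6) (x^3 - 216)/(x - 6) = 108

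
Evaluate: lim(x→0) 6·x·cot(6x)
This is a 0·∞ indeterminate form.

Rewrite 0·∞ as a quotient (0/0 or ∞/∞ form), then apply L'Hôpital's rule:
  lim(x→0) 6·x·cot(6x) = 1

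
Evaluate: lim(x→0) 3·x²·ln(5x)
This is a 0·∞ indeterminate form.

Rewrite 0·∞ as a quotient (0/0 or ∞/∞ form), then apply L'Hôpital's rule:
  lim(x→0) 3·x²·ln(5x) = 0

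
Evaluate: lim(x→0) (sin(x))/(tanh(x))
This is a 0/0 indeterminate form.

Apply L'Hôpital's rule: differentiate numerator and denominator separately.
  f(x) = sin(x)   ⇒   f'(x) = cos(x)
  g(x) = tanh(x)   ⇒   g'(x) = 1 - tanh(x)^2
  lim(x→0) f'(x)/g'(x) = lim(x→0) (cos(x))/(1 - tanh(x)^2)
  = 1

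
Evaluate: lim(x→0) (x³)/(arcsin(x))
This is a 0/0 indeterminate form.

Apply L'Hôpital's rule: differentiate numerator and denominator separately.
  f(x) = x^3   ⇒   f'(x) = 3·x^2
  g(x) = asin(x)   ⇒   g'(x) = 1/sqrt(1 - x^2)
  lim(x→0) f'(x)/g'(x) = lim(x→0) (3·x^2)/(1/sqrt(1 - x^2))
  = 0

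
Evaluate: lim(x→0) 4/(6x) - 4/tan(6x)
This is an ∞-∞ indeterminate form.

Combine fractions or rationalize to convert ∞-∞ to 0/0 form:
  lim(x→0) 4/(6x) - 4/tan(6x) = 0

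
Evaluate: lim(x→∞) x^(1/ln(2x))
This is an exponential indeterminate form.

For exponential indeterminate forms, take the natural log:
  Let L = lim(x→∞) x^(1/ln(2x))
  Then ln(L) = lim(x→∞) [exponent × ln(base)]
  Evaluate using L'Hôpital or standard limits, then exponentiate.
  L = e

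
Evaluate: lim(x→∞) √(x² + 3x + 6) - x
This is an ∞-∞ indeterminate form.

Combine fractions or rationalize to convert ∞-∞ to 0/0 form:
  lim(x→∞) √(x² + 3x + 6) - x = 3/2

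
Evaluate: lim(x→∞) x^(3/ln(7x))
This is an exponential indeterminate form.

For exponential indeterminate forms, take the natural log:
  Let L = lim(x→∞) x^(3/ln(7x))
  Then ln(L) = lim(x→∞) [exponent × ln(base)]
  Evaluate using L'Hôpital or standard limits, then exponentiate.
  L = e^(3)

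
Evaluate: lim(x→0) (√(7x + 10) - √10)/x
This is a standard limit.

Factor or rationalize the expression:
  lim(x→0) (√(7x + 10) - √10)/x = 7·sqrt(10)/20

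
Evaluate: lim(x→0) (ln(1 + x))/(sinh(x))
This is a 0/0 indeterminate form.

Apply L'Hôpital's rule: differentiate numerator and denominator separately.
  f(x) = ln(x + 1)   ⇒   f'(x) = 1/(x + 1)
  g(x) = sinh(x)   ⇒   g'(x) = cosh(x)
  lim(x→0) f'(x)/g'(x) = lim(x→0) (1/(x + 1))/(cosh(x))
  = 1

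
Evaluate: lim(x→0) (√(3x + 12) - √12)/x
This is a standard limit.

Factor or rationalize the expression:
  lim(x→0) (√(3x + 12) - √12)/x = sqrt(3)/4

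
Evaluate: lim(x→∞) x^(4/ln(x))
This is an exponential indeterminate form.

For exponential indeterminate forms, take the natural log:
  Let L = lim(x→∞) x^(4/ln(x))
  Then ln(L) = lim(x→∞) [exponent × ln(base)]
  Evaluate using L'Hôpital or standard limits, then exponentiate.
  L = e^(4)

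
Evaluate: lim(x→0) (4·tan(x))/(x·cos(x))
This is a 0/0 indeterminate form.

Apply L'Hôpital's rule: differentiate numerator and denominator separately.
  f(x) = 4·tan(x)   ⇒   f'(x) = 4·tan(x)^2 + 4
  g(x) = x·cos(x)   ⇒   g'(x) = -x·sin(x) + cos(x)
  lim(x→0) f'(x)/g'(x) = lim(x→0) (4·tan(x)^2 + 4)/(-x·sin(x) + cos(x))
  = 4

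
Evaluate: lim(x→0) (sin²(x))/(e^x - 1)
This is a 0/0 indeterminate form.

Apply L'Hôpital's rule: differentiate numerator and denominator separately.
  f(x) = sin(x)^2   ⇒   f'(x) = 2·sin(x)·cos(x)
  g(x) = e^(x) - 1   ⇒   g'(x) = e^(x)
  lim(x→0) f'(x)/g'(x) = lim(x→0) (2·sin(x)·cos(x))/(e^(x))
  = 0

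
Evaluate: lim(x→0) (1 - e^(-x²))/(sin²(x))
This is a 0/0 indeterminate form.

Apply L'Hôpital's rule: differentiate numerator and denominator separately.
  f(x) = 1 - e^(-x^2)   ⇒   f'(x) = 2·x·e^(-x^2)
  g(x) = sin(x)^2   ⇒   g'(x) = 2·sin(x)·cos(x)
  lim(x→0) f'(x)/g'(x) = lim(x→0) (2·x·e^(-x^2))/(2·sin(x)·cos(x))
  = 1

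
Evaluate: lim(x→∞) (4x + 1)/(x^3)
This is an ∞/∞ indeterminate form.

Apply L'Hôpital's rule: differentiate numerator and denominator separately.
  f(x) = 4·x + 1   ⇒   f'(x) = 4
  g(x) = x^3   ⇒   g'(x) = 3·x^2
  lim(x→∞) f'(x)/g'(x) = lim(x→∞) (4)/(3·x^2)
  = 0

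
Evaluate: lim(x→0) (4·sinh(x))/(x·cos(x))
This is a 0/0 indeterminate form.

Apply L'Hôpital's rule: differentiate numerator and denominator separately.
  f(x) = 4·sinh(x)   ⇒   f'(x) = 4·cosh(x)
  g(x) = x·cos(x)   ⇒   g'(x) = -x·sin(x) + cos(x)
  lim(x→0) f'(x)/g'(x) = lim(x→0) (4·cosh(x))/(-x·sin(x) + cos(x))
  = 4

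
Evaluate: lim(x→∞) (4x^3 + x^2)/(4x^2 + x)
This is an ∞/∞ indeterminate form.

Apply L'Hôpital's rule: differentiate numerator and denominator separately.
  f(x) = 4·x^3 + x^2   ⇒   f'(x) = 12·x^2 + 2·x
  g(x) = 4·x^2 + x   ⇒   g'(x) = 8·x + 1
  lim(x→∞) f'(x)/g'(x) = lim(x→∞) (12·x^2 + 2·x)/(8·x + 1)
  = ∞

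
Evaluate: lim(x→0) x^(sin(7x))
This is an exponential indeterminate form.

For exponential indeterminate forms, take the natural log:
  Let L = lim(x→0) x^(sin(7x))
  Then ln(L) = lim(x→0) [exponent × ln(base)]
  Evaluate using L'Hôpital or standard limits, then exponentiate.
  L = 1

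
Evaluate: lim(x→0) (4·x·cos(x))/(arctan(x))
This is a 0/0 indeterminate form.

Apply L'Hôpital's rule: differentiate numerator and denominator separately.
  f(x) = 4·x·cos(x)   ⇒   f'(x) = -4·x·sin(x) + 4·cos(x)
  g(x) = atan(x)   ⇒   g'(x) = 1/(x^2 + 1)
  lim(x→0) f'(x)/g'(x) = lim(x→0) (-4·x·sin(x) + 4·cos(x))/(1/(x^2 + 1))
  = 4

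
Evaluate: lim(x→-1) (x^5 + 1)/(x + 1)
This is a standard limit.

Factor or rationalize the expression:
  lim(x→-1) (x^5 + 1)/(x + 1) = 5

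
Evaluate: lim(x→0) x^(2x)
This is an exponential indeterminate form.

For exponential indeterminate forms, take the natural log:
  Let L = lim(x→0) x^(2x)
  Then ln(L) = lim(x→0) [exponent × ln(base)]
  Evaluate using L'Hôpital or standard limits, then exponentiate.
  L = 1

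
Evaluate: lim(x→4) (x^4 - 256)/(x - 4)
This is a standard limit.

Factor or rationalize the expression:
  lim(x→4) (x^4 - 256)/(x - 4) = 256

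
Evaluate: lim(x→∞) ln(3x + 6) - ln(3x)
This is an ∞-∞ indeterminate form.

Combine fractions or rationalize to convert ∞-∞ to 0/0 form:
  lim(x→∞) ln(3x + 6) - ln(3x) = 0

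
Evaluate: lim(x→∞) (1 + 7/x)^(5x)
This is an exponential indeterminate form.

For exponential indeterminate forms, take the natural log:
  Let L = lim(x→∞) (1 + 7/x)^(5x)
  Then ln(L) = lim(x→∞) [exponent × ln(base)]
  Evaluate using L'Hôpital or standard limits, then exponentiate.
  L = e^(35)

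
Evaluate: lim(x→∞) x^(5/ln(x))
This is an exponential indeterminate form.

For exponential indeterminate forms, take the natural log:
  Let L = lim(x→∞) x^(5/ln(x))
  Then ln(L) = lim(x→∞) [exponent × ln(base)]
  Evaluate using L'Hôpital or standard limits, then exponentiate.
  L = e^(5)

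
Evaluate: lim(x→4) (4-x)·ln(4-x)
This is a 0·∞ indeterminate form.

Rewrite 0·∞ as a quotient (0/0 or ∞/∞ form), then apply L'Hôpital's rule:
  lim(x→4) (4-x)·ln(4-x) = 0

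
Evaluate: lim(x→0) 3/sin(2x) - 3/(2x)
This is an ∞-∞ indeterminate form.

Combine fractions or rationalize to convert ∞-∞ to 0/0 form:
  lim(x→0) 3/sin(2x) - 3/(2x) = 0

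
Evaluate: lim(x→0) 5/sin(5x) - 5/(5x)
This is an ∞-∞ indeterminate form.

Combine fractions or rationalize to convert ∞-∞ to 0/0 form:
  lim(x→0) 5/sin(5x) - 5/(5x) = 0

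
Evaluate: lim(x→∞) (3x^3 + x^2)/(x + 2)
This is an ∞/∞ indeterminate form.

Apply L'Hôpital's rule: differentiate numerator and denominator separately.
  f(x) = 3·x^3 + x^2   ⇒   f'(x) = 9·x^2 + 2·x
  g(x) = x + 2   ⇒   g'(x) = 1
  lim(x→∞) f'(x)/g'(x) = lim(x→∞) (9·x^2 + 2·x)/(1)
  = ∞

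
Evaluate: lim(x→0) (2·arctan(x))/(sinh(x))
This is a 0/0 indeterminate form.

Apply L'Hôpital's rule: differentiate numerator and denominator separately.
  f(x) = 2·atan(x)   ⇒   f'(x) = 2/(x^2 + 1)
  g(x) = sinh(x)   ⇒   g'(x) = cosh(x)
  lim(x→0) f'(x)/g'(x) = lim(x→0) (2/(x^2 + 1))/(cosh(x))
  = 2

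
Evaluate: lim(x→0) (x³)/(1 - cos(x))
This is a 0/0 indeterminate form.

Apply L'Hôpital's rule: differentiate numerator and denominator separately.
  f(x) = x^3   ⇒   f'(x) = 3·x^2
  g(x) = 1 - cos(x)   ⇒   g'(x) = sin(x)
  lim(x→0) f'(x)/g'(x) = lim(x→0) (3·x^2)/(sin(x))
  = 0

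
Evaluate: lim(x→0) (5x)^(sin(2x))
This is an exponential indeterminate form.

For exponential indeterminate forms, take the natural log:
  Let L = lim(x→0) (5x)^(sin(2x))
  Then ln(L) = lim(x→0) [exponent × ln(base)]
  Evaluate using L'Hôpital or standard limits, then exponentiate.
  L = 1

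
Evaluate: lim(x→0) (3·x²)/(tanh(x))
This is a 0/0 indeterminate form.

Apply L'Hôpital's rule: differentiate numerator and denominator separately.
  f(x) = 3·x^2   ⇒   f'(x) = 6·x
  g(x) = tanh(x)   ⇒   g'(x) = 1 - tanh(x)^2
  lim(x→0) f'(x)/g'(x) = lim(x→0) (6·x)/(1 - tanh(x)^2)
  = 0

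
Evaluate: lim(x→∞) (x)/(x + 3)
This is an ∞/∞ indeterminate form.

Apply L'Hôpital's rule: differentiate numerator and denominator separately.
  f(x) = x   ⇒   f'(x) = 1
  g(x) = x + 3   ⇒   g'(x) = 1
  lim(x→∞) f'(x)/g'(x) = lim(x→∞) (1)/(1)
  = 1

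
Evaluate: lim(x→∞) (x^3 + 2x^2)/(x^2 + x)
This is an ∞/∞ indeterminate form.

Apply L'Hôpital's rule: differentiate numerator and denominator separately.
  f(x) = x^3 + 2·x^2   ⇒   f'(x) = 3·x^2 + 4·x
  g(x) = x^2 + x   ⇒   g'(x) = 2·x + 1
  lim(x→∞) f'(x)/g'(x) = lim(x→∞) (3·x^2 + 4·x)/(2·x + 1)
  = ∞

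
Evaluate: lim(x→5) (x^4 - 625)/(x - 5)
This is a standard limit.

Factor or rationalize the expression:
  lim(x→5) (x^4 - 625)/(x - 5) = 500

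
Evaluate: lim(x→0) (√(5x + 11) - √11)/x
This is a standard limit.

Factor or rationalize the expression:
  lim(x→0) (√(5x + 11) - √11)/x = 5·sqrt(11)/22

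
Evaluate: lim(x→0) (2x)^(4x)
This is an exponential indeterminate form.

For exponential indeterminate forms, take the natural log:
  Let L = lim(x→0) (2x)^(4x)
  Then ln(L) = lim(x→0) [exponent × ln(base)]
  Evaluate using L'Hôpital or standard limits, then exponentiate.
  L = 1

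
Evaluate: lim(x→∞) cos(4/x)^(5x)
This is an exponential indeterminate form.

For exponential indeterminate forms, take the natural log:
  Let L = lim(x→∞) cos(4/x)^(5x)
  Then ln(L) = lim(x→∞) [exponent × ln(base)]
  Evaluate using L'Hôpital or standard limits, then exponentiate.
  L = 1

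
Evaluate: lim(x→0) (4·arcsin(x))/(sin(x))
This is a 0/0 indeterminate form.

Apply L'Hôpital's rule: differentiate numerator and denominator separately.
  f(x) = 4·asin(x)   ⇒   f'(x) = 4/sqrt(1 - x^2)
  g(x) = sin(x)   ⇒   g'(x) = cos(x)
  lim(x→0) f'(x)/g'(x) = lim(x→0) (4/sqrt(1 - x^2))/(cos(x))
  = 4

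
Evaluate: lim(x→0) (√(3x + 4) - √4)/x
This is a standard limit.

Factor or rationalize the expression:
  lim(x→0) (√(3x + 4) - √4)/x = 3/4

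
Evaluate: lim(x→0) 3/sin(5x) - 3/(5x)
This is an ∞-∞ indeterminate form.

Combine fractions or rationalize to convert ∞-∞ to 0/0 form:
  lim(x→0) 3/sin(5x) - 3/(5x) = 0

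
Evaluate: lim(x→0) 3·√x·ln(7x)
This is a 0·∞ indeterminate form.

Rewrite 0·∞ as a quotient (0/0 or ∞/∞ form), then apply L'Hôpital's rule:
  lim(x→0) 3·√x·ln(7x) = 0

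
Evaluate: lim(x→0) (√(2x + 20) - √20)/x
This is a standard limit.

Factor or rationalize the expression:
  lim(x→0) (√(2x + 20) - √20)/x = sqrt(5)/10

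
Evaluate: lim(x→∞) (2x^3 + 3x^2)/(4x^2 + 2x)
This is an ∞/∞ indeterminate form.

Apply L'Hôpital's rule: differentiate numerator and denominator separately.
  f(x) = 2·x^3 + 3·x^2   ⇒   f'(x) = 6·x^2 + 6·x
  g(x) = 4·x^2 + 2·x   ⇒   g'(x) = 8·x + 2
  lim(x→∞) f'(x)/g'(x) = lim(x→∞) (6·x^2 + 6·x)/(8·x + 2)
  = ∞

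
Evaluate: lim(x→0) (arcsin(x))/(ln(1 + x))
This is a 0/0 indeterminate form.

Apply L'Hôpital's rule: differentiate numerator and denominator separately.
  f(x) = asin(x)   ⇒   f'(x) = 1/sqrt(1 - x^2)
  g(x) = ln(x + 1)   ⇒   g'(x) = 1/(x + 1)
  lim(x→0) f'(x)/g'(x) = lim(x→0) (1/sqrt(1 - x^2))/(1/(x + 1))
  = 1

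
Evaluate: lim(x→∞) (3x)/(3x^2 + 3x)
This is an ∞/∞ indeterminate form.

Apply L'Hôpital's rule: differentiate numerator and denominator separately.
  f(x) = 3·x   ⇒   f'(x) = 3
  g(x) = 3·x^2 + 3·x   ⇒   g'(x) = 6·x + 3
  lim(x→∞) f'(x)/g'(x) = lim(x→∞) (3)/(6·x + 3)
  = 0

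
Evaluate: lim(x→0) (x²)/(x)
This is a 0/0 indeterminate form.

Apply L'Hôpital's rule: differentiate numerator and denominator separately.
  f(x) = x^2   ⇒   f'(x) = 2·x
  g(x) = x   ⇒   g'(x) = 1
  lim(x→0) f'(x)/g'(x) = lim(x→0) (2·x)/(1)
  = 0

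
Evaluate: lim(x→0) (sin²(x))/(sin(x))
This is a 0/0 indeterminate form.

Apply L'Hôpital's rule: differentiate numerator and denominator separately.
  f(x) = sin(x)^2   ⇒   f'(x) = 2·sin(x)·cos(x)
  g(x) = sin(x)   ⇒   g'(x) = cos(x)
  lim(x→0) f'(x)/g'(x) = lim(x→0) (2·sin(x)·cos(x))/(cos(x))
  = 0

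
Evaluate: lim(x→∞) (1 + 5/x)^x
This is an exponential indeterminate form.

For exponential indeterminate forms, take the natural log:
  Let L = lim(x→∞) (1 + 5/x)^x
  Then ln(L) = lim(x→∞) [exponent × ln(base)]
  Evaluate using L'Hôpital or standard limits, then exponentiate.
  L = e^(5)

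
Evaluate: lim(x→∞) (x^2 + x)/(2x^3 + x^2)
This is an ∞/∞ indeterminate form.

Apply L'Hôpital's rule: differentiate numerator and denominator separately.
  f(x) = x^2 + x   ⇒   f'(x) = 2·x + 1
  g(x) = 2·x^3 + x^2   ⇒   g'(x) = 6·x^2 + 2·x
  lim(x→∞) f'(x)/g'(x) = lim(x→∞) (2·x + 1)/(6·x^2 + 2·x)
  = 0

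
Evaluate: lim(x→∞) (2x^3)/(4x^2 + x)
This is an ∞/∞ indeterminate form.

Apply L'Hôpital's rule: differentiate numerator and denominator separately.
  f(x) = 2·x^3   ⇒   f'(x) = 6·x^2
  g(x) = 4·x^2 + x   ⇒   g'(x) = 8·x + 1
  lim(x→∞) f'(x)/g'(x) = lim(x→∞) (6·x^2)/(8·x + 1)
  = ∞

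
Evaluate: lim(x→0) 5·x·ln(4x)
This is a 0·∞ indeterminate form.

Rewrite 0·∞ as a quotient (0/0 or ∞/∞ form), then apply L'Hôpital's rule:
  lim(x→0) 5·x·ln(4x) = 0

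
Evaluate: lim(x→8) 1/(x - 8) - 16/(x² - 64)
This is an ∞-∞ indeterminate form.

Combine fractions or rationalize to convert ∞-∞ to 0/0 form:
  lim(x→8) 1/(x - 8) - 16/(x² - 64) = 1/16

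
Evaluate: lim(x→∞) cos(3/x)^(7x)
This is an exponential indeterminate form.

For exponential indeterminate forms, take the natural log:
  Let L = lim(x→∞) cos(3/x)^(7x)
  Then ln(L) = lim(x→∞) [exponent × ln(base)]
  Evaluate using L'Hôpital or standard limits, then exponentiate.
  L = 1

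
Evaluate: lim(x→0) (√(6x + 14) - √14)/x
This is a standard limit.

Factor or rationalize the expression:
  lim(x→0) (√(6x + 14) - √14)/x = 3·sqrt(14)/14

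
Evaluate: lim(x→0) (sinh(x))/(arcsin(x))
This is a 0/0 indeterminate form.

Apply L'Hôpital's rule: differentiate numerator and denominator separately.
  f(x) = sinh(x)   ⇒   f'(x) = cosh(x)
  g(x) = asin(x)   ⇒   g'(x) = 1/sqrt(1 - x^2)
  lim(x→0) f'(x)/g'(x) = lim(x→0) (cosh(x))/(1/sqrt(1 - x^2))
  = 1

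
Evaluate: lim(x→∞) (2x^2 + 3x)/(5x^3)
This is an ∞/∞ indeterminate form.

Apply L'Hôpital's rule: differentiate numerator and denominator separately.
  f(x) = 2·x^2 + 3·x   ⇒   f'(x) = 4·x + 3
  g(x) = 5·x^3   ⇒   g'(x) = 15·x^2
  lim(x→∞) f'(x)/g'(x) = lim(x→∞) (4·x + 3)/(15·x^2)
  = 0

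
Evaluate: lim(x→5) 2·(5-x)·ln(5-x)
This is a 0·∞ indeterminate form.

Rewrite 0·∞ as a quotient (0/0 or ∞/∞ form), then apply L'Hôpital's rule:
  lim(x→5) 2·(5-x)·ln(5-x) = 0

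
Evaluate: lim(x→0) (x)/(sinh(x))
This is a 0/0 indeterminate form.

Apply L'Hôpital's rule: differentiate numerator and denominator separately.
  f(x) = x   ⇒   f'(x) = 1
  g(x) = sinh(x)   ⇒   g'(x) = cosh(x)
  lim(x→0) f'(x)/g'(x) = lim(x→0) (1)/(cosh(x))
  = 1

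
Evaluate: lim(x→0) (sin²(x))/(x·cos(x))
This is a 0/0 indeterminate form.

Apply L'Hôpital's rule: differentiate numerator and denominator separately.
  f(x) = sin(x)^2   ⇒   f'(x) = 2·sin(x)·cos(x)
  g(x) = x·cos(x)   ⇒   g'(x) = -x·sin(x) + cos(x)
  lim(x→0) f'(x)/g'(x) = lim(x→0) (2·sin(x)·cos(x))/(-x·sin(x) + cos(x))
  = 0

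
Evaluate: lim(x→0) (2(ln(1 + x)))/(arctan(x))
This is a 0/0 indeterminate form.

Apply L'Hôpital's rule: differentiate numerator and denominator separately.
  f(x) = 2·ln(x + 1)   ⇒   f'(x) = 2/(x + 1)
  g(x) = atan(x)   ⇒   g'(x) = 1/(x^2 + 1)
  lim(x→0) f'(x)/g'(x) = lim(x→0) (2/(x + 1))/(1/(x^2 + 1))
  = 2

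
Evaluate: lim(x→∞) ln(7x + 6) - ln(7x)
This is an ∞-∞ indeterminate form.

Combine fractions or rationalize to convert ∞-∞ to 0/0 form:
  lim(x→∞) ln(7x + 6) - ln(7x) = 0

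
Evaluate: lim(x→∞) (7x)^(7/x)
This is an exponential indeterminate form.

For exponential indeterminate forms, take the natural log:
  Let L = lim(x→∞) (7x)^(7/x)
  Then ln(L) = lim(x→∞) [exponent × ln(base)]
  Evaluate using L'Hôpital or standard limits, then exponentiate.
  L = 1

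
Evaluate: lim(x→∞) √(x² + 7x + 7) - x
This is an ∞-∞ indeterminate form.

Combine fractions or rationalize to convert ∞-∞ to 0/0 form:
  lim(x→∞) √(x² + 7x + 7) - x = 7/2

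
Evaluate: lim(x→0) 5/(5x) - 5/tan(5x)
This is an ∞-∞ indeterminate form.

Combine fractions or rationalize to convert ∞-∞ to 0/0 form:
  lim(x→0) 5/(5x) - 5/tan(5x) = 0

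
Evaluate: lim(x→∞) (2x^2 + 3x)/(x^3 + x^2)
This is an ∞/∞ indeterminate form.

Apply L'Hôpital's rule: differentiate numerator and denominator separately.
  f(x) = 2·x^2 + 3·x   ⇒   f'(x) = 4·x + 3
  g(x) = x^3 + x^2   ⇒   g'(x) = 3·x^2 + 2·x
  lim(x→∞) f'(x)/g'(x) = lim(x→∞) (4·x + 3)/(3·x^2 + 2·x)
  = 0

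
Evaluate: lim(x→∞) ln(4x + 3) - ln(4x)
This is an ∞-∞ indeterminate form.

Combine fractions or rationalize to convert ∞-∞ to 0/0 form:
  lim(x→∞) ln(4x + 3) - ln(4x) = 0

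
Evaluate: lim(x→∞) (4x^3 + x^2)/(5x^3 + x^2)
This is an ∞/∞ indeterminate form.

Apply L'Hôpital's rule: differentiate numerator and denominator separately.
  f(x) = 4·x^3 + x^2   ⇒   f'(x) = 12·x^2 + 2·x
  g(x) = 5·x^3 + x^2   ⇒   g'(x) = 15·x^2 + 2·x
  lim(x→∞) f'(x)/g'(x) = lim(x→∞) (12·x^2 + 2·x)/(15·x^2 + 2·x)
  = 4/5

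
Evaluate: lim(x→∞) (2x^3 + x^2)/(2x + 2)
This is an ∞/∞ indeterminate form.

Apply L'Hôpital's rule: differentiate numerator and denominator separately.
  f(x) = 2·x^3 + x^2   ⇒   f'(x) = 6·x^2 + 2·x
  g(x) = 2·x + 2   ⇒   g'(x) = 2
  lim(x→∞) f'(x)/g'(x) = lim(x→∞) (6·x^2 + 2·x)/(2)
  = ∞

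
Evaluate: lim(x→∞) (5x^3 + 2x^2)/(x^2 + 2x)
This is an ∞/∞ indeterminate form.

Apply L'Hôpital's rule: differentiate numerator and denominator separately.
  f(x) = 5·x^3 + 2·x^2   ⇒   f'(x) = 15·x^2 + 4·x
  g(x) = x^2 + 2·x   ⇒   g'(x) = 2·x + 2
  lim(x→∞) f'(x)/g'(x) = lim(x→∞) (15·x^2 + 4·x)/(2·x + 2)
  = ∞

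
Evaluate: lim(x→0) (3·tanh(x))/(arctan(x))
This is a 0/0 indeterminate form.

Apply L'Hôpital's rule: differentiate numerator and denominator separately.
  f(x) = 3·tanh(x)   ⇒   f'(x) = 3 - 3·tanh(x)^2
  g(x) = atan(x)   ⇒   g'(x) = 1/(x^2 + 1)
  lim(x→0) f'(x)/g'(x) = lim(x→0) (3 - 3·tanh(x)^2)/(1/(x^2 + 1))
  = 3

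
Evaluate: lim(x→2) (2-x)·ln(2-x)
This is a 0·∞ indeterminate form.

Rewrite 0·∞ as a quotient (0/0 or ∞/∞ form), then apply L'Hôpital's rule:
  lim(x→2) (2-x)·ln(2-x) = 0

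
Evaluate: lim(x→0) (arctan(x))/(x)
This is a 0/0 indeterminate form.

Apply L'Hôpital's rule: differentiate numerator and denominator separately.
  f(x) = atan(x)   ⇒   f'(x) = 1/(x^2 + 1)
  g(x) = x   ⇒   g'(x) = 1
  lim(x→0) f'(x)/g'(x) = lim(x→0) (1/(x^2 + 1))/(1)
  = 1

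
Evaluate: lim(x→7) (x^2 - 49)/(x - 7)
This is a standard limit.

Factor or rationalize the expression:
  lim(x→7) (x^2 - 49)/(x - 7) = 14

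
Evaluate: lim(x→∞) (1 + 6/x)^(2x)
This is an exponential indeterminate form.

For exponential indeterminate forms, take the natural log:
  Let L = lim(x→∞) (1 + 6/x)^(2x)
  Then ln(L) = lim(x→∞) [exponent × ln(base)]
  Evaluate using L'Hôpital or standard limits, then exponentiate.
  L = e^(12)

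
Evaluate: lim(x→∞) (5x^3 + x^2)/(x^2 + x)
This is an ∞/∞ indeterminate form.

Apply L'Hôpital's rule: differentiate numerator and denominator separately.
  f(x) = 5·x^3 + x^2   ⇒   f'(x) = 15·x^2 + 2·x
  g(x) = x^2 + x   ⇒   g'(x) = 2·x + 1
  lim(x→∞) f'(x)/g'(x) = lim(x→∞) (15·x^2 + 2·x)/(2·x + 1)
  = ∞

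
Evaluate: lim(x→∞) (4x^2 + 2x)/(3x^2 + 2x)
This is an ∞/∞ indeterminate form.

Apply L'Hôpital's rule: differentiate numerator and denominator separately.
  f(x) = 4·x^2 + 2·x   ⇒   f'(x) = 8·x + 2
  g(x) = 3·x^2 + 2·x   ⇒   g'(x) = 6·x + 2
  lim(x→∞) f'(x)/g'(x) = lim(x→∞) (8·x + 2)/(6·x + 2)
  = 4/3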